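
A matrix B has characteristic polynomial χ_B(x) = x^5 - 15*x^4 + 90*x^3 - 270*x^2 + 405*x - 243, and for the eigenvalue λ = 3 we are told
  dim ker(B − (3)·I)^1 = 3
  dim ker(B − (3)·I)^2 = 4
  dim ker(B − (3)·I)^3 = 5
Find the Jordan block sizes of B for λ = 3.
Block sizes for λ = 3: [3, 1, 1]

From the dimensions of kernels of powers, the number of Jordan blocks of size at least j is d_j − d_{j−1} where d_j = dim ker(N^j) (with d_0 = 0). Computing the differences gives [3, 1, 1].
The number of blocks of size exactly k is (#blocks of size ≥ k) − (#blocks of size ≥ k + 1), so the partition is: 2 block(s) of size 1, 1 block(s) of size 3.
In nonincreasing order the block sizes are [3, 1, 1].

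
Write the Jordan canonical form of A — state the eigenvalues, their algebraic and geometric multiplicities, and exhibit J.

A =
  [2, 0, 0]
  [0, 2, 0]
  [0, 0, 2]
J_1(2) ⊕ J_1(2) ⊕ J_1(2)

The characteristic polynomial is
  det(x·I − A) = x^3 - 6*x^2 + 12*x - 8 = (x - 2)^3

Eigenvalues and multiplicities (the geometric multiplicity of λ is n − rank(A − λI), which equals the number of Jordan blocks for λ):
  λ = 2: algebraic multiplicity = 3, geometric multiplicity = 3

Determining the block sizes for each eigenvalue:
  λ = 2: gm = am = 3, so every block has size 1 → block sizes [1, 1, 1]

Assembling the blocks gives a Jordan form
J =
  [2, 0, 0]
  [0, 2, 0]
  [0, 0, 2]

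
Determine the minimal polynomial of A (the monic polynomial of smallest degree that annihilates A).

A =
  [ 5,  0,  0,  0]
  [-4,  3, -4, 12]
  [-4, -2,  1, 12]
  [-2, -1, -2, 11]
x^2 - 10*x + 25

The characteristic polynomial is χ_A(x) = (x - 5)^4, so the eigenvalues are known. The minimal polynomial is
  m_A(x) = Π_λ (x − λ)^{k_λ}
where k_λ is the size of the *largest* Jordan block for λ (equivalently, the smallest k with (A − λI)^k v = 0 for every generalised eigenvector v of λ).

  λ = 5: largest Jordan block has size 2, contributing (x − 5)^2

So m_A(x) = (x - 5)^2 = x^2 - 10*x + 25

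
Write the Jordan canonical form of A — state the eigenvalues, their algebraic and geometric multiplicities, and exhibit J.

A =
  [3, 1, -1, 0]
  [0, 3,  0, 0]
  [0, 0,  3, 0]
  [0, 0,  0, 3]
J_2(3) ⊕ J_1(3) ⊕ J_1(3)

The characteristic polynomial is
  det(x·I − A) = x^4 - 12*x^3 + 54*x^2 - 108*x + 81 = (x - 3)^4

Eigenvalues and multiplicities (the geometric multiplicity of λ is n − rank(A − λI), which equals the number of Jordan blocks for λ):
  λ = 3: algebraic multiplicity = 4, geometric multiplicity = 3

Determining the block sizes for each eigenvalue:
  λ = 3: 3 blocks summing to 4 forces exactly one block of size 2 and the rest size 1 → block sizes [2, 1, 1]

Assembling the blocks gives a Jordan form
J =
  [3, 1, 0, 0]
  [0, 3, 0, 0]
  [0, 0, 3, 0]
  [0, 0, 0, 3]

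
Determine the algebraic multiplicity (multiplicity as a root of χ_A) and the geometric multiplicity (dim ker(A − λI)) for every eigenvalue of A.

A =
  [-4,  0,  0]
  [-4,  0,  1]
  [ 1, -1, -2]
λ = -4: alg = 1, geom = 1; λ = -1: alg = 2, geom = 1

Step 1 — factor the characteristic polynomial to read off the algebraic multiplicities:
  χ_A(x) = (x + 1)^2*(x + 4)

Step 2 — compute geometric multiplicities via the rank-nullity identity g(λ) = n − rank(A − λI):
  rank(A − (-4)·I) = 2, so dim ker(A − (-4)·I) = n − 2 = 1
  rank(A − (-1)·I) = 2, so dim ker(A − (-1)·I) = n − 2 = 1

Summary:
  λ = -4: algebraic multiplicity = 1, geometric multiplicity = 1
  λ = -1: algebraic multiplicity = 2, geometric multiplicity = 1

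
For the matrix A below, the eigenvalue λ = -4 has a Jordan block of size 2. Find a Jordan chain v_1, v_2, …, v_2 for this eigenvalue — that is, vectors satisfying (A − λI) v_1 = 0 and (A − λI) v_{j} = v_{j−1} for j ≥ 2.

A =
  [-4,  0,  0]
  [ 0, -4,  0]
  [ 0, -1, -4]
A Jordan chain for λ = -4 of length 2:
v_1 = (0, 0, -1)ᵀ
v_2 = (0, 1, 0)ᵀ

Let N = A − (-4)·I. We want v_2 with N^2 v_2 = 0 but N^1 v_2 ≠ 0; then v_{j-1} := N · v_j for j = 2, …, 2.

Pick v_2 = (0, 1, 0)ᵀ.
Then v_1 = N · v_2 = (0, 0, -1)ᵀ.

Sanity check: (A − (-4)·I) v_1 = (0, 0, 0)ᵀ = 0. ✓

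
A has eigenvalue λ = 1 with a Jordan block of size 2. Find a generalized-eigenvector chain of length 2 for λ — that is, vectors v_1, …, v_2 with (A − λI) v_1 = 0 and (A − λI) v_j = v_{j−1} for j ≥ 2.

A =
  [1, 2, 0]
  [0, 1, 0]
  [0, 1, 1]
A Jordan chain for λ = 1 of length 2:
v_1 = (2, 0, 1)ᵀ
v_2 = (0, 1, 0)ᵀ

Let N = A − (1)·I. We want v_2 with N^2 v_2 = 0 but N^1 v_2 ≠ 0; then v_{j-1} := N · v_j for j = 2, …, 2.

Pick v_2 = (0, 1, 0)ᵀ.
Then v_1 = N · v_2 = (2, 0, 1)ᵀ.

Sanity check: (A − (1)·I) v_1 = (0, 0, 0)ᵀ = 0. ✓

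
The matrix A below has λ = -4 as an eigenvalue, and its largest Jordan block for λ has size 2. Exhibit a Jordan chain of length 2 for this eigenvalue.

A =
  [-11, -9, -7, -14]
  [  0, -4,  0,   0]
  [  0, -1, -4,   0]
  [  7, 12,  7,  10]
A Jordan chain for λ = -4 of length 2:
v_1 = (-5, 0, 1, 2)ᵀ
v_2 = (2, -1, 0, 0)ᵀ

Let N = A − (-4)·I. We want v_2 with N^2 v_2 = 0 but N^1 v_2 ≠ 0; then v_{j-1} := N · v_j for j = 2, …, 2.

Pick v_2 = (2, -1, 0, 0)ᵀ.
Then v_1 = N · v_2 = (-5, 0, 1, 2)ᵀ.

Sanity check: (A − (-4)·I) v_1 = (0, 0, 0, 0)ᵀ = 0. ✓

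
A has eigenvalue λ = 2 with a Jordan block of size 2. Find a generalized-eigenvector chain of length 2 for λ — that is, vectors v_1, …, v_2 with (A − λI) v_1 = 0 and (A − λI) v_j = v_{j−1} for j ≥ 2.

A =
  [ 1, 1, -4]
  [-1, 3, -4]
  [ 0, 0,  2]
A Jordan chain for λ = 2 of length 2:
v_1 = (-1, -1, 0)ᵀ
v_2 = (1, 0, 0)ᵀ

Let N = A − (2)·I. We want v_2 with N^2 v_2 = 0 but N^1 v_2 ≠ 0; then v_{j-1} := N · v_j for j = 2, …, 2.

Pick v_2 = (1, 0, 0)ᵀ.
Then v_1 = N · v_2 = (-1, -1, 0)ᵀ.

Sanity check: (A − (2)·I) v_1 = (0, 0, 0)ᵀ = 0. ✓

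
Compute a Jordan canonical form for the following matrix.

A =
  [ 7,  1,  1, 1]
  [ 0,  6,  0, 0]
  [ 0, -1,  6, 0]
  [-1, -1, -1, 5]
J_3(6) ⊕ J_1(6)

The characteristic polynomial is
  det(x·I − A) = x^4 - 24*x^3 + 216*x^2 - 864*x + 1296 = (x - 6)^4

Eigenvalues and multiplicities (the geometric multiplicity of λ is n − rank(A − λI), which equals the number of Jordan blocks for λ):
  λ = 6: algebraic multiplicity = 4, geometric multiplicity = 2

Determining the block sizes for each eigenvalue:
  λ = 6: with am = 4 and gm = 2, the partition is not yet determined (e.g. several partitions of 4 into 2 parts exist). Let N = A − (6)·I. Computing rank(N^1) = 2, rank(N^2) = 1, rank(N^3) = 0; the number of blocks of size ≥ j is rank(N^{j−1}) − rank(N^j), giving [2, 1, 1]. So we have 1 block(s) of size 3, 1 block(s) of size 1 → block sizes [3, 1]

Assembling the blocks gives a Jordan form
J =
  [6, 1, 0, 0]
  [0, 6, 1, 0]
  [0, 0, 6, 0]
  [0, 0, 0, 6]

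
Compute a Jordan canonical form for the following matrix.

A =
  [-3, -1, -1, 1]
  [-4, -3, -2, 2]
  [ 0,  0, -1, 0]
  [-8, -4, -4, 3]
J_2(-1) ⊕ J_1(-1) ⊕ J_1(-1)

The characteristic polynomial is
  det(x·I − A) = x^4 + 4*x^3 + 6*x^2 + 4*x + 1 = (x + 1)^4

Eigenvalues and multiplicities (the geometric multiplicity of λ is n − rank(A − λI), which equals the number of Jordan blocks for λ):
  λ = -1: algebraic multiplicity = 4, geometric multiplicity = 3

Determining the block sizes for each eigenvalue:
  λ = -1: 3 blocks summing to 4 forces exactly one block of size 2 and the rest size 1 → block sizes [2, 1, 1]

Assembling the blocks gives a Jordan form
J =
  [-1,  1,  0,  0]
  [ 0, -1,  0,  0]
  [ 0,  0, -1,  0]
  [ 0,  0,  0, -1]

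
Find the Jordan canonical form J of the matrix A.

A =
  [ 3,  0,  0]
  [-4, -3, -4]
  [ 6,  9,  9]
J_2(3) ⊕ J_1(3)

The characteristic polynomial is
  det(x·I − A) = x^3 - 9*x^2 + 27*x - 27 = (x - 3)^3

Eigenvalues and multiplicities (the geometric multiplicity of λ is n − rank(A − λI), which equals the number of Jordan blocks for λ):
  λ = 3: algebraic multiplicity = 3, geometric multiplicity = 2

Determining the block sizes for each eigenvalue:
  λ = 3: 2 blocks summing to 3 forces exactly one block of size 2 and the rest size 1 → block sizes [2, 1]

Assembling the blocks gives a Jordan form
J =
  [3, 1, 0]
  [0, 3, 0]
  [0, 0, 3]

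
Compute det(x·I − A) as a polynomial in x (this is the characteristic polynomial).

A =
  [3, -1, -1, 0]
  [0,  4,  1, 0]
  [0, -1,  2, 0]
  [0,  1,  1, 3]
x^4 - 12*x^3 + 54*x^2 - 108*x + 81

Expanding det(x·I − A) (e.g. by cofactor expansion or by noting that A is similar to its Jordan form J, which has the same characteristic polynomial as A) gives
  χ_A(x) = x^4 - 12*x^3 + 54*x^2 - 108*x + 81
which factors as (x - 3)^4. The eigenvalues (with algebraic multiplicities) are λ = 3 with multiplicity 4.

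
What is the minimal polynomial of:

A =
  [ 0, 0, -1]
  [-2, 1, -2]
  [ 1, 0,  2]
x^2 - 2*x + 1

The characteristic polynomial is χ_A(x) = (x - 1)^3, so the eigenvalues are known. The minimal polynomial is
  m_A(x) = Π_λ (x − λ)^{k_λ}
where k_λ is the size of the *largest* Jordan block for λ (equivalently, the smallest k with (A − λI)^k v = 0 for every generalised eigenvector v of λ).

  λ = 1: largest Jordan block has size 2, contributing (x − 1)^2

So m_A(x) = (x - 1)^2 = x^2 - 2*x + 1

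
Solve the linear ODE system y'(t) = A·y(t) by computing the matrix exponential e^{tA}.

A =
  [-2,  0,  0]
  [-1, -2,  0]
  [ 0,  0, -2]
e^{tA} =
  [exp(-2*t), 0, 0]
  [-t*exp(-2*t), exp(-2*t), 0]
  [0, 0, exp(-2*t)]

Strategy: write A = P · J · P⁻¹ where J is a Jordan canonical form, so e^{tA} = P · e^{tJ} · P⁻¹, and e^{tJ} can be computed block-by-block.

A has Jordan form
J =
  [-2,  1,  0]
  [ 0, -2,  0]
  [ 0,  0, -2]
(up to reordering of blocks).

Per-block formulas:
  For a 2×2 Jordan block J_2(-2): exp(t · J_2(-2)) = e^(-2t)·(I + t·N), where N is the 2×2 nilpotent shift.
  For a 1×1 block at λ = -2: exp(t · [-2]) = [e^(-2t)].

After assembling e^{tJ} and conjugating by P, we get:

e^{tA} =
  [exp(-2*t), 0, 0]
  [-t*exp(-2*t), exp(-2*t), 0]
  [0, 0, exp(-2*t)]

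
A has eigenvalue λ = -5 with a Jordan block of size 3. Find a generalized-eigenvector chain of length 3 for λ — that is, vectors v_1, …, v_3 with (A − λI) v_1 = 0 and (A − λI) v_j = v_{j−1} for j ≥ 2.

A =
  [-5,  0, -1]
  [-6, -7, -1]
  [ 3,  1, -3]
A Jordan chain for λ = -5 of length 3:
v_1 = (-3, 9, 0)ᵀ
v_2 = (0, -6, 3)ᵀ
v_3 = (1, 0, 0)ᵀ

Let N = A − (-5)·I. We want v_3 with N^3 v_3 = 0 but N^2 v_3 ≠ 0; then v_{j-1} := N · v_j for j = 3, …, 2.

Pick v_3 = (1, 0, 0)ᵀ.
Then v_2 = N · v_3 = (0, -6, 3)ᵀ.
Then v_1 = N · v_2 = (-3, 9, 0)ᵀ.

Sanity check: (A − (-5)·I) v_1 = (0, 0, 0)ᵀ = 0. ✓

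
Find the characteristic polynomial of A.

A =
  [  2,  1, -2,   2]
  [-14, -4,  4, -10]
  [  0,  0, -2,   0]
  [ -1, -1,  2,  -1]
x^4 + 5*x^3 + 6*x^2 - 4*x - 8

Expanding det(x·I − A) (e.g. by cofactor expansion or by noting that A is similar to its Jordan form J, which has the same characteristic polynomial as A) gives
  χ_A(x) = x^4 + 5*x^3 + 6*x^2 - 4*x - 8
which factors as (x - 1)*(x + 2)^3. The eigenvalues (with algebraic multiplicities) are λ = -2 with multiplicity 3, λ = 1 with multiplicity 1.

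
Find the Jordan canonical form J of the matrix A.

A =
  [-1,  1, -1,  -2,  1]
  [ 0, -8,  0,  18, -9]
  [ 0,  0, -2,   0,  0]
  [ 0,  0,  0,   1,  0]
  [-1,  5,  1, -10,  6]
J_2(-2) ⊕ J_1(-2) ⊕ J_1(1) ⊕ J_1(1)

The characteristic polynomial is
  det(x·I − A) = x^5 + 4*x^4 + x^3 - 10*x^2 - 4*x + 8 = (x - 1)^2*(x + 2)^3

Eigenvalues and multiplicities (the geometric multiplicity of λ is n − rank(A − λI), which equals the number of Jordan blocks for λ):
  λ = -2: algebraic multiplicity = 3, geometric multiplicity = 2
  λ = 1: algebraic multiplicity = 2, geometric multiplicity = 2

Determining the block sizes for each eigenvalue:
  λ = -2: 2 blocks summing to 3 forces exactly one block of size 2 and the rest size 1 → block sizes [2, 1]
  λ = 1: gm = am = 2, so every block has size 1 → block sizes [1, 1]

Assembling the blocks gives a Jordan form
J =
  [-2,  1,  0, 0, 0]
  [ 0, -2,  0, 0, 0]
  [ 0,  0, -2, 0, 0]
  [ 0,  0,  0, 1, 0]
  [ 0,  0,  0, 0, 1]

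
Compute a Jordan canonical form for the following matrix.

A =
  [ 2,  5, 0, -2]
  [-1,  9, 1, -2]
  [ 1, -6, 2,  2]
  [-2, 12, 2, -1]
J_3(3) ⊕ J_1(3)

The characteristic polynomial is
  det(x·I − A) = x^4 - 12*x^3 + 54*x^2 - 108*x + 81 = (x - 3)^4

Eigenvalues and multiplicities (the geometric multiplicity of λ is n − rank(A − λI), which equals the number of Jordan blocks for λ):
  λ = 3: algebraic multiplicity = 4, geometric multiplicity = 2

Determining the block sizes for each eigenvalue:
  λ = 3: with am = 4 and gm = 2, the partition is not yet determined (e.g. several partitions of 4 into 2 parts exist). Let N = A − (3)·I. Computing rank(N^1) = 2, rank(N^2) = 1, rank(N^3) = 0; the number of blocks of size ≥ j is rank(N^{j−1}) − rank(N^j), giving [2, 1, 1]. So we have 1 block(s) of size 3, 1 block(s) of size 1 → block sizes [3, 1]

Assembling the blocks gives a Jordan form
J =
  [3, 1, 0, 0]
  [0, 3, 1, 0]
  [0, 0, 3, 0]
  [0, 0, 0, 3]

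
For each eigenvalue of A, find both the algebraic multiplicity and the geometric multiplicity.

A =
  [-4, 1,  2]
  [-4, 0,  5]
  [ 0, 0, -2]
λ = -2: alg = 3, geom = 1

Step 1 — factor the characteristic polynomial to read off the algebraic multiplicities:
  χ_A(x) = (x + 2)^3

Step 2 — compute geometric multiplicities via the rank-nullity identity g(λ) = n − rank(A − λI):
  rank(A − (-2)·I) = 2, so dim ker(A − (-2)·I) = n − 2 = 1

Summary:
  λ = -2: algebraic multiplicity = 3, geometric multiplicity = 1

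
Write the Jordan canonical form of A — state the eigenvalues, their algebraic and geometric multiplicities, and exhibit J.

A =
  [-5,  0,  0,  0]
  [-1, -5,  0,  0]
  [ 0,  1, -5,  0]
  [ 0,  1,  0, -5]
J_3(-5) ⊕ J_1(-5)

The characteristic polynomial is
  det(x·I − A) = x^4 + 20*x^3 + 150*x^2 + 500*x + 625 = (x + 5)^4

Eigenvalues and multiplicities (the geometric multiplicity of λ is n − rank(A − λI), which equals the number of Jordan blocks for λ):
  λ = -5: algebraic multiplicity = 4, geometric multiplicity = 2

Determining the block sizes for each eigenvalue:
  λ = -5: with am = 4 and gm = 2, the partition is not yet determined (e.g. several partitions of 4 into 2 parts exist). Let N = A − (-5)·I. Computing rank(N^1) = 2, rank(N^2) = 1, rank(N^3) = 0; the number of blocks of size ≥ j is rank(N^{j−1}) − rank(N^j), giving [2, 1, 1]. So we have 1 block(s) of size 3, 1 block(s) of size 1 → block sizes [3, 1]

Assembling the blocks gives a Jordan form
J =
  [-5,  1,  0,  0]
  [ 0, -5,  1,  0]
  [ 0,  0, -5,  0]
  [ 0,  0,  0, -5]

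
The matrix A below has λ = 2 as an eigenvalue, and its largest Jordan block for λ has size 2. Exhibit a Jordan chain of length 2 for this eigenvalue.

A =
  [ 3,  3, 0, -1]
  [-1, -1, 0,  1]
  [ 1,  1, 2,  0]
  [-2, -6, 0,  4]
A Jordan chain for λ = 2 of length 2:
v_1 = (1, -1, 1, -2)ᵀ
v_2 = (1, 0, 0, 0)ᵀ

Let N = A − (2)·I. We want v_2 with N^2 v_2 = 0 but N^1 v_2 ≠ 0; then v_{j-1} := N · v_j for j = 2, …, 2.

Pick v_2 = (1, 0, 0, 0)ᵀ.
Then v_1 = N · v_2 = (1, -1, 1, -2)ᵀ.

Sanity check: (A − (2)·I) v_1 = (0, 0, 0, 0)ᵀ = 0. ✓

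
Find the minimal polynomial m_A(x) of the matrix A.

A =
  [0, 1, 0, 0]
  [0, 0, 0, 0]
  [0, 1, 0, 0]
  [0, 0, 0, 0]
x^2

The characteristic polynomial is χ_A(x) = x^4, so the eigenvalues are known. The minimal polynomial is
  m_A(x) = Π_λ (x − λ)^{k_λ}
where k_λ is the size of the *largest* Jordan block for λ (equivalently, the smallest k with (A − λI)^k v = 0 for every generalised eigenvector v of λ).

  λ = 0: largest Jordan block has size 2, contributing (x − 0)^2

So m_A(x) = x^2 = x^2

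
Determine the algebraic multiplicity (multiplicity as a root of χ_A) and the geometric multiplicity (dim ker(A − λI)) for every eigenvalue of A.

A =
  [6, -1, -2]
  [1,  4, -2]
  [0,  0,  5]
λ = 5: alg = 3, geom = 2

Step 1 — factor the characteristic polynomial to read off the algebraic multiplicities:
  χ_A(x) = (x - 5)^3

Step 2 — compute geometric multiplicities via the rank-nullity identity g(λ) = n − rank(A − λI):
  rank(A − (5)·I) = 1, so dim ker(A − (5)·I) = n − 1 = 2

Summary:
  λ = 5: algebraic multiplicity = 3, geometric multiplicity = 2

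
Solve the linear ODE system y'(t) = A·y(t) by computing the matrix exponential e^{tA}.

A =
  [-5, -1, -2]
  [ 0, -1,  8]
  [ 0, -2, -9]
e^{tA} =
  [exp(-5*t), -t*exp(-5*t), -2*t*exp(-5*t)]
  [0, 4*t*exp(-5*t) + exp(-5*t), 8*t*exp(-5*t)]
  [0, -2*t*exp(-5*t), -4*t*exp(-5*t) + exp(-5*t)]

Strategy: write A = P · J · P⁻¹ where J is a Jordan canonical form, so e^{tA} = P · e^{tJ} · P⁻¹, and e^{tJ} can be computed block-by-block.

A has Jordan form
J =
  [-5,  1,  0]
  [ 0, -5,  0]
  [ 0,  0, -5]
(up to reordering of blocks).

Per-block formulas:
  For a 1×1 block at λ = -5: exp(t · [-5]) = [e^(-5t)].
  For a 2×2 Jordan block J_2(-5): exp(t · J_2(-5)) = e^(-5t)·(I + t·N), where N is the 2×2 nilpotent shift.

After assembling e^{tJ} and conjugating by P, we get:

e^{tA} =
  [exp(-5*t), -t*exp(-5*t), -2*t*exp(-5*t)]
  [0, 4*t*exp(-5*t) + exp(-5*t), 8*t*exp(-5*t)]
  [0, -2*t*exp(-5*t), -4*t*exp(-5*t) + exp(-5*t)]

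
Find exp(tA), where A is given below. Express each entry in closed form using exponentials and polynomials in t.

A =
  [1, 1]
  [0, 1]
e^{tA} =
  [exp(t), t*exp(t)]
  [0, exp(t)]

Strategy: write A = P · J · P⁻¹ where J is a Jordan canonical form, so e^{tA} = P · e^{tJ} · P⁻¹, and e^{tJ} can be computed block-by-block.

A has Jordan form
J =
  [1, 1]
  [0, 1]
(up to reordering of blocks).

Per-block formulas:
  For a 2×2 Jordan block J_2(1): exp(t · J_2(1)) = e^(1t)·(I + t·N), where N is the 2×2 nilpotent shift.

After assembling e^{tJ} and conjugating by P, we get:

e^{tA} =
  [exp(t), t*exp(t)]
  [0, exp(t)]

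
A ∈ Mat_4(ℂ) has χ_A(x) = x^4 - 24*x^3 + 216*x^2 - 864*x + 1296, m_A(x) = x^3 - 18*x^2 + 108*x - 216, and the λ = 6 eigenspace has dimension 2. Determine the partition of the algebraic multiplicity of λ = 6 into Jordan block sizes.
Block sizes for λ = 6: [3, 1]

Step 1 — from the characteristic polynomial, algebraic multiplicity of λ = 6 is 4. From dim ker(A − (6)·I) = 2, there are exactly 2 Jordan blocks for λ = 6.
Step 2 — from the minimal polynomial, the factor (x − 6)^3 tells us the largest block for λ = 6 has size 3.
Step 3 — with total size 4, 2 blocks, and largest block 3, the block sizes (in nonincreasing order) are [3, 1].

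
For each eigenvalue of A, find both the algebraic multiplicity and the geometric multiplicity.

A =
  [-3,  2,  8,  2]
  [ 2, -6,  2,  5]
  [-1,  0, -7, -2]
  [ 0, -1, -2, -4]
λ = -5: alg = 4, geom = 2

Step 1 — factor the characteristic polynomial to read off the algebraic multiplicities:
  χ_A(x) = (x + 5)^4

Step 2 — compute geometric multiplicities via the rank-nullity identity g(λ) = n − rank(A − λI):
  rank(A − (-5)·I) = 2, so dim ker(A − (-5)·I) = n − 2 = 2

Summary:
  λ = -5: algebraic multiplicity = 4, geometric multiplicity = 2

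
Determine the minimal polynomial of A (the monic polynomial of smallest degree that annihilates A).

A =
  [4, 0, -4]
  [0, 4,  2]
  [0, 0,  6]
x^2 - 10*x + 24

The characteristic polynomial is χ_A(x) = (x - 6)*(x - 4)^2, so the eigenvalues are known. The minimal polynomial is
  m_A(x) = Π_λ (x − λ)^{k_λ}
where k_λ is the size of the *largest* Jordan block for λ (equivalently, the smallest k with (A − λI)^k v = 0 for every generalised eigenvector v of λ).

  λ = 4: largest Jordan block has size 1, contributing (x − 4)
  λ = 6: largest Jordan block has size 1, contributing (x − 6)

So m_A(x) = (x - 6)*(x - 4) = x^2 - 10*x + 24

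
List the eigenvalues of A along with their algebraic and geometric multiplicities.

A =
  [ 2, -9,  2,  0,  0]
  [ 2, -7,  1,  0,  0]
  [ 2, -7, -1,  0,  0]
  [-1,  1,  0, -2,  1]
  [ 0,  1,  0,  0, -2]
λ = -2: alg = 5, geom = 2

Step 1 — factor the characteristic polynomial to read off the algebraic multiplicities:
  χ_A(x) = (x + 2)^5

Step 2 — compute geometric multiplicities via the rank-nullity identity g(λ) = n − rank(A − λI):
  rank(A − (-2)·I) = 3, so dim ker(A − (-2)·I) = n − 3 = 2

Summary:
  λ = -2: algebraic multiplicity = 5, geometric multiplicity = 2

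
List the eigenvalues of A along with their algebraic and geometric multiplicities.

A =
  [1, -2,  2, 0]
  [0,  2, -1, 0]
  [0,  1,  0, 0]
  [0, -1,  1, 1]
λ = 1: alg = 4, geom = 3

Step 1 — factor the characteristic polynomial to read off the algebraic multiplicities:
  χ_A(x) = (x - 1)^4

Step 2 — compute geometric multiplicities via the rank-nullity identity g(λ) = n − rank(A − λI):
  rank(A − (1)·I) = 1, so dim ker(A − (1)·I) = n − 1 = 3

Summary:
  λ = 1: algebraic multiplicity = 4, geometric multiplicity = 3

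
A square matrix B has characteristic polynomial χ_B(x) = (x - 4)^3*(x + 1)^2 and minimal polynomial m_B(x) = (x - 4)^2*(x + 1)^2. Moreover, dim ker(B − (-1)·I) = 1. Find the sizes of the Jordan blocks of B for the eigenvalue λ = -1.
Block sizes for λ = -1: [2]

Step 1 — from the characteristic polynomial, algebraic multiplicity of λ = -1 is 2. From dim ker(B − (-1)·I) = 1, there are exactly 1 Jordan blocks for λ = -1.
Step 2 — from the minimal polynomial, the factor (x + 1)^2 tells us the largest block for λ = -1 has size 2.
Step 3 — with total size 2, 1 blocks, and largest block 2, the block sizes (in nonincreasing order) are [2].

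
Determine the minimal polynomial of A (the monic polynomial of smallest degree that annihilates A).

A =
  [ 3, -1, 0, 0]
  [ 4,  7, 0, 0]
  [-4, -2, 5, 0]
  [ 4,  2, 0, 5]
x^2 - 10*x + 25

The characteristic polynomial is χ_A(x) = (x - 5)^4, so the eigenvalues are known. The minimal polynomial is
  m_A(x) = Π_λ (x − λ)^{k_λ}
where k_λ is the size of the *largest* Jordan block for λ (equivalently, the smallest k with (A − λI)^k v = 0 for every generalised eigenvector v of λ).

  λ = 5: largest Jordan block has size 2, contributing (x − 5)^2

So m_A(x) = (x - 5)^2 = x^2 - 10*x + 25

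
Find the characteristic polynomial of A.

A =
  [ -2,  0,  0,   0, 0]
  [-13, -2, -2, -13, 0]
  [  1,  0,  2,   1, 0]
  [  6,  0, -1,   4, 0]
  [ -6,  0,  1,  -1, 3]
x^5 - 5*x^4 - 5*x^3 + 45*x^2 - 108

Expanding det(x·I − A) (e.g. by cofactor expansion or by noting that A is similar to its Jordan form J, which has the same characteristic polynomial as A) gives
  χ_A(x) = x^5 - 5*x^4 - 5*x^3 + 45*x^2 - 108
which factors as (x - 3)^3*(x + 2)^2. The eigenvalues (with algebraic multiplicities) are λ = -2 with multiplicity 2, λ = 3 with multiplicity 3.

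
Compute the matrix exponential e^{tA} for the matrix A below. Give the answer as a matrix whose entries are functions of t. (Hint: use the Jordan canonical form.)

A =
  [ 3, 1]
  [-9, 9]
e^{tA} =
  [-3*t*exp(6*t) + exp(6*t), t*exp(6*t)]
  [-9*t*exp(6*t), 3*t*exp(6*t) + exp(6*t)]

Strategy: write A = P · J · P⁻¹ where J is a Jordan canonical form, so e^{tA} = P · e^{tJ} · P⁻¹, and e^{tJ} can be computed block-by-block.

A has Jordan form
J =
  [6, 1]
  [0, 6]
(up to reordering of blocks).

Per-block formulas:
  For a 2×2 Jordan block J_2(6): exp(t · J_2(6)) = e^(6t)·(I + t·N), where N is the 2×2 nilpotent shift.

After assembling e^{tJ} and conjugating by P, we get:

e^{tA} =
  [-3*t*exp(6*t) + exp(6*t), t*exp(6*t)]
  [-9*t*exp(6*t), 3*t*exp(6*t) + exp(6*t)]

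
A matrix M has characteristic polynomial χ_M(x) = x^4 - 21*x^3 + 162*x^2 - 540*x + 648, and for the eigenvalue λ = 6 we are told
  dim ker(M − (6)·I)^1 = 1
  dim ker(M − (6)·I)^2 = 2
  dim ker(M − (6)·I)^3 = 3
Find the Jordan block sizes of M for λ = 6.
Block sizes for λ = 6: [3]

From the dimensions of kernels of powers, the number of Jordan blocks of size at least j is d_j − d_{j−1} where d_j = dim ker(N^j) (with d_0 = 0). Computing the differences gives [1, 1, 1].
The number of blocks of size exactly k is (#blocks of size ≥ k) − (#blocks of size ≥ k + 1), so the partition is: 1 block(s) of size 3.
In nonincreasing order the block sizes are [3].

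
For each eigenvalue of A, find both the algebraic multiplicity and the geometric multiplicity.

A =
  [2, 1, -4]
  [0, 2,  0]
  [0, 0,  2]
λ = 2: alg = 3, geom = 2

Step 1 — factor the characteristic polynomial to read off the algebraic multiplicities:
  χ_A(x) = (x - 2)^3

Step 2 — compute geometric multiplicities via the rank-nullity identity g(λ) = n − rank(A − λI):
  rank(A − (2)·I) = 1, so dim ker(A − (2)·I) = n − 1 = 2

Summary:
  λ = 2: algebraic multiplicity = 3, geometric multiplicity = 2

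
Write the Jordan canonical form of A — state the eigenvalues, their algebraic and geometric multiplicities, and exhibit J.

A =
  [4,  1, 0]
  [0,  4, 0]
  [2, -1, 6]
J_2(4) ⊕ J_1(6)

The characteristic polynomial is
  det(x·I − A) = x^3 - 14*x^2 + 64*x - 96 = (x - 6)*(x - 4)^2

Eigenvalues and multiplicities (the geometric multiplicity of λ is n − rank(A − λI), which equals the number of Jordan blocks for λ):
  λ = 4: algebraic multiplicity = 2, geometric multiplicity = 1
  λ = 6: algebraic multiplicity = 1, geometric multiplicity = 1

Determining the block sizes for each eigenvalue:
  λ = 4: one block (gm = 1), so the single block has size am = 2 → block sizes [2]
  λ = 6: one block (gm = 1), so the single block has size am = 1 → block sizes [1]

Assembling the blocks gives a Jordan form
J =
  [4, 1, 0]
  [0, 4, 0]
  [0, 0, 6]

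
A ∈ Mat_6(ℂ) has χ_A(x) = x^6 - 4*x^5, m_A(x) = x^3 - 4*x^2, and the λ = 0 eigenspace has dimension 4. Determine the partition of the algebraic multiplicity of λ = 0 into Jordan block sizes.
Block sizes for λ = 0: [2, 1, 1, 1]

Step 1 — from the characteristic polynomial, algebraic multiplicity of λ = 0 is 5. From dim ker(A − (0)·I) = 4, there are exactly 4 Jordan blocks for λ = 0.
Step 2 — from the minimal polynomial, the factor (x − 0)^2 tells us the largest block for λ = 0 has size 2.
Step 3 — with total size 5, 4 blocks, and largest block 2, the block sizes (in nonincreasing order) are [2, 1, 1, 1].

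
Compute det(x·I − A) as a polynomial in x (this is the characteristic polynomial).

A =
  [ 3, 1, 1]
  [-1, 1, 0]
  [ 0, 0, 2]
x^3 - 6*x^2 + 12*x - 8

Expanding det(x·I − A) (e.g. by cofactor expansion or by noting that A is similar to its Jordan form J, which has the same characteristic polynomial as A) gives
  χ_A(x) = x^3 - 6*x^2 + 12*x - 8
which factors as (x - 2)^3. The eigenvalues (with algebraic multiplicities) are λ = 2 with multiplicity 3.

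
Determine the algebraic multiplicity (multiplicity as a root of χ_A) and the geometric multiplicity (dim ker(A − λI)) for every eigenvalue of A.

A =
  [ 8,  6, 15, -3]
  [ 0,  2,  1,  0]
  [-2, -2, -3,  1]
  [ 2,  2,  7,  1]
λ = 2: alg = 4, geom = 2

Step 1 — factor the characteristic polynomial to read off the algebraic multiplicities:
  χ_A(x) = (x - 2)^4

Step 2 — compute geometric multiplicities via the rank-nullity identity g(λ) = n − rank(A − λI):
  rank(A − (2)·I) = 2, so dim ker(A − (2)·I) = n − 2 = 2

Summary:
  λ = 2: algebraic multiplicity = 4, geometric multiplicity = 2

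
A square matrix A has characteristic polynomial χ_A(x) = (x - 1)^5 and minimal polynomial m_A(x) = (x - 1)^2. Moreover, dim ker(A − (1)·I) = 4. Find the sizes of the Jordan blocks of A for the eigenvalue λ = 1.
Block sizes for λ = 1: [2, 1, 1, 1]

Step 1 — from the characteristic polynomial, algebraic multiplicity of λ = 1 is 5. From dim ker(A − (1)·I) = 4, there are exactly 4 Jordan blocks for λ = 1.
Step 2 — from the minimal polynomial, the factor (x − 1)^2 tells us the largest block for λ = 1 has size 2.
Step 3 — with total size 5, 4 blocks, and largest block 2, the block sizes (in nonincreasing order) are [2, 1, 1, 1].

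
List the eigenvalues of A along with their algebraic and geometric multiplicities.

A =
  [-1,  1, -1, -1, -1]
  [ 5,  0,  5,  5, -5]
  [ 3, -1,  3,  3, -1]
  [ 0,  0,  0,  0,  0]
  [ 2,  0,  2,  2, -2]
λ = 0: alg = 5, geom = 3

Step 1 — factor the characteristic polynomial to read off the algebraic multiplicities:
  χ_A(x) = x^5

Step 2 — compute geometric multiplicities via the rank-nullity identity g(λ) = n − rank(A − λI):
  rank(A − (0)·I) = 2, so dim ker(A − (0)·I) = n − 2 = 3

Summary:
  λ = 0: algebraic multiplicity = 5, geometric multiplicity = 3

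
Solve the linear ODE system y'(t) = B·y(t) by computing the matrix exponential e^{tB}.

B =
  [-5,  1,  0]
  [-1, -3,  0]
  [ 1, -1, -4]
e^{tB} =
  [-t*exp(-4*t) + exp(-4*t), t*exp(-4*t), 0]
  [-t*exp(-4*t), t*exp(-4*t) + exp(-4*t), 0]
  [t*exp(-4*t), -t*exp(-4*t), exp(-4*t)]

Strategy: write B = P · J · P⁻¹ where J is a Jordan canonical form, so e^{tB} = P · e^{tJ} · P⁻¹, and e^{tJ} can be computed block-by-block.

B has Jordan form
J =
  [-4,  1,  0]
  [ 0, -4,  0]
  [ 0,  0, -4]
(up to reordering of blocks).

Per-block formulas:
  For a 2×2 Jordan block J_2(-4): exp(t · J_2(-4)) = e^(-4t)·(I + t·N), where N is the 2×2 nilpotent shift.
  For a 1×1 block at λ = -4: exp(t · [-4]) = [e^(-4t)].

After assembling e^{tJ} and conjugating by P, we get:

e^{tB} =
  [-t*exp(-4*t) + exp(-4*t), t*exp(-4*t), 0]
  [-t*exp(-4*t), t*exp(-4*t) + exp(-4*t), 0]
  [t*exp(-4*t), -t*exp(-4*t), exp(-4*t)]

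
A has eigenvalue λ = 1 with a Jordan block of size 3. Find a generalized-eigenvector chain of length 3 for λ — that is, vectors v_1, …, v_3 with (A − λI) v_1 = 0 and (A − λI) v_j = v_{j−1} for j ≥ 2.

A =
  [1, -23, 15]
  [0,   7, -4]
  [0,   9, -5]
A Jordan chain for λ = 1 of length 3:
v_1 = (-3, 0, 0)ᵀ
v_2 = (-23, 6, 9)ᵀ
v_3 = (0, 1, 0)ᵀ

Let N = A − (1)·I. We want v_3 with N^3 v_3 = 0 but N^2 v_3 ≠ 0; then v_{j-1} := N · v_j for j = 3, …, 2.

Pick v_3 = (0, 1, 0)ᵀ.
Then v_2 = N · v_3 = (-23, 6, 9)ᵀ.
Then v_1 = N · v_2 = (-3, 0, 0)ᵀ.

Sanity check: (A − (1)·I) v_1 = (0, 0, 0)ᵀ = 0. ✓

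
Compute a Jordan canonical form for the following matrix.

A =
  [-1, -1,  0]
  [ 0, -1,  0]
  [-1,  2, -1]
J_3(-1)

The characteristic polynomial is
  det(x·I − A) = x^3 + 3*x^2 + 3*x + 1 = (x + 1)^3

Eigenvalues and multiplicities (the geometric multiplicity of λ is n − rank(A − λI), which equals the number of Jordan blocks for λ):
  λ = -1: algebraic multiplicity = 3, geometric multiplicity = 1

Determining the block sizes for each eigenvalue:
  λ = -1: one block (gm = 1), so the single block has size am = 3 → block sizes [3]

Assembling the blocks gives a Jordan form
J =
  [-1,  1,  0]
  [ 0, -1,  1]
  [ 0,  0, -1]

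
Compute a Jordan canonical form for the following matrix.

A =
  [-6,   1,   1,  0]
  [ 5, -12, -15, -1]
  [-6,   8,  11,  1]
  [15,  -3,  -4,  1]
J_2(-5) ⊕ J_2(2)

The characteristic polynomial is
  det(x·I − A) = x^4 + 6*x^3 - 11*x^2 - 60*x + 100 = (x - 2)^2*(x + 5)^2

Eigenvalues and multiplicities (the geometric multiplicity of λ is n − rank(A − λI), which equals the number of Jordan blocks for λ):
  λ = -5: algebraic multiplicity = 2, geometric multiplicity = 1
  λ = 2: algebraic multiplicity = 2, geometric multiplicity = 1

Determining the block sizes for each eigenvalue:
  λ = -5: one block (gm = 1), so the single block has size am = 2 → block sizes [2]
  λ = 2: one block (gm = 1), so the single block has size am = 2 → block sizes [2]

Assembling the blocks gives a Jordan form
J =
  [-5,  1, 0, 0]
  [ 0, -5, 0, 0]
  [ 0,  0, 2, 1]
  [ 0,  0, 0, 2]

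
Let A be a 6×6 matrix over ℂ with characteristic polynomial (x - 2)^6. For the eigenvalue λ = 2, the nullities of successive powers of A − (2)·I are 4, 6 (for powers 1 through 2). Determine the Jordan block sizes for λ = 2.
Block sizes for λ = 2: [2, 2, 1, 1]

From the dimensions of kernels of powers, the number of Jordan blocks of size at least j is d_j − d_{j−1} where d_j = dim ker(N^j) (with d_0 = 0). Computing the differences gives [4, 2].
The number of blocks of size exactly k is (#blocks of size ≥ k) − (#blocks of size ≥ k + 1), so the partition is: 2 block(s) of size 1, 2 block(s) of size 2.
In nonincreasing order the block sizes are [2, 2, 1, 1].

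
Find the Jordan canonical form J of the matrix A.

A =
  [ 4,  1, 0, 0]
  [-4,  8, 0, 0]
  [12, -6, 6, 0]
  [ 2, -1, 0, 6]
J_2(6) ⊕ J_1(6) ⊕ J_1(6)

The characteristic polynomial is
  det(x·I − A) = x^4 - 24*x^3 + 216*x^2 - 864*x + 1296 = (x - 6)^4

Eigenvalues and multiplicities (the geometric multiplicity of λ is n − rank(A − λI), which equals the number of Jordan blocks for λ):
  λ = 6: algebraic multiplicity = 4, geometric multiplicity = 3

Determining the block sizes for each eigenvalue:
  λ = 6: 3 blocks summing to 4 forces exactly one block of size 2 and the rest size 1 → block sizes [2, 1, 1]

Assembling the blocks gives a Jordan form
J =
  [6, 1, 0, 0]
  [0, 6, 0, 0]
  [0, 0, 6, 0]
  [0, 0, 0, 6]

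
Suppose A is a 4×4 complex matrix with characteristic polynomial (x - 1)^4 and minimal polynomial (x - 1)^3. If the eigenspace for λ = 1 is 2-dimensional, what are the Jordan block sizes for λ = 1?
Block sizes for λ = 1: [3, 1]

Step 1 — from the characteristic polynomial, algebraic multiplicity of λ = 1 is 4. From dim ker(A − (1)·I) = 2, there are exactly 2 Jordan blocks for λ = 1.
Step 2 — from the minimal polynomial, the factor (x − 1)^3 tells us the largest block for λ = 1 has size 3.
Step 3 — with total size 4, 2 blocks, and largest block 3, the block sizes (in nonincreasing order) are [3, 1].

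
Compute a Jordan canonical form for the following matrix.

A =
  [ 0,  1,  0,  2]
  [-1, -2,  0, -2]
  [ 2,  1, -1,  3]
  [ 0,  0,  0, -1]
J_3(-1) ⊕ J_1(-1)

The characteristic polynomial is
  det(x·I − A) = x^4 + 4*x^3 + 6*x^2 + 4*x + 1 = (x + 1)^4

Eigenvalues and multiplicities (the geometric multiplicity of λ is n − rank(A − λI), which equals the number of Jordan blocks for λ):
  λ = -1: algebraic multiplicity = 4, geometric multiplicity = 2

Determining the block sizes for each eigenvalue:
  λ = -1: with am = 4 and gm = 2, the partition is not yet determined (e.g. several partitions of 4 into 2 parts exist). Let N = A − (-1)·I. Computing rank(N^1) = 2, rank(N^2) = 1, rank(N^3) = 0; the number of blocks of size ≥ j is rank(N^{j−1}) − rank(N^j), giving [2, 1, 1]. So we have 1 block(s) of size 3, 1 block(s) of size 1 → block sizes [3, 1]

Assembling the blocks gives a Jordan form
J =
  [-1,  1,  0,  0]
  [ 0, -1,  1,  0]
  [ 0,  0, -1,  0]
  [ 0,  0,  0, -1]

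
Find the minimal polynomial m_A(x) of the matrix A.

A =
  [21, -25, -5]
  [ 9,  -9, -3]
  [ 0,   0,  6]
x^2 - 12*x + 36

The characteristic polynomial is χ_A(x) = (x - 6)^3, so the eigenvalues are known. The minimal polynomial is
  m_A(x) = Π_λ (x − λ)^{k_λ}
where k_λ is the size of the *largest* Jordan block for λ (equivalently, the smallest k with (A − λI)^k v = 0 for every generalised eigenvector v of λ).

  λ = 6: largest Jordan block has size 2, contributing (x − 6)^2

So m_A(x) = (x - 6)^2 = x^2 - 12*x + 36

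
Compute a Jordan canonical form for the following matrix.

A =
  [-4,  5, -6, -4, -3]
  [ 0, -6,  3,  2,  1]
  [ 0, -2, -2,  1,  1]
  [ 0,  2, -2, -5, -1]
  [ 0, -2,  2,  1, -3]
J_3(-4) ⊕ J_2(-4)

The characteristic polynomial is
  det(x·I − A) = x^5 + 20*x^4 + 160*x^3 + 640*x^2 + 1280*x + 1024 = (x + 4)^5

Eigenvalues and multiplicities (the geometric multiplicity of λ is n − rank(A − λI), which equals the number of Jordan blocks for λ):
  λ = -4: algebraic multiplicity = 5, geometric multiplicity = 2

Determining the block sizes for each eigenvalue:
  λ = -4: with am = 5 and gm = 2, the partition is not yet determined (e.g. several partitions of 5 into 2 parts exist). Let N = A − (-4)·I. Computing rank(N^1) = 3, rank(N^2) = 1, rank(N^3) = 0; the number of blocks of size ≥ j is rank(N^{j−1}) − rank(N^j), giving [2, 2, 1]. So we have 1 block(s) of size 3, 1 block(s) of size 2 → block sizes [3, 2]

Assembling the blocks gives a Jordan form
J =
  [-4,  1,  0,  0,  0]
  [ 0, -4,  1,  0,  0]
  [ 0,  0, -4,  0,  0]
  [ 0,  0,  0, -4,  1]
  [ 0,  0,  0,  0, -4]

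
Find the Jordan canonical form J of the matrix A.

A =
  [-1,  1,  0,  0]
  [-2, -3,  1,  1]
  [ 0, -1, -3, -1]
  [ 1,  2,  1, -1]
J_3(-2) ⊕ J_1(-2)

The characteristic polynomial is
  det(x·I − A) = x^4 + 8*x^3 + 24*x^2 + 32*x + 16 = (x + 2)^4

Eigenvalues and multiplicities (the geometric multiplicity of λ is n − rank(A − λI), which equals the number of Jordan blocks for λ):
  λ = -2: algebraic multiplicity = 4, geometric multiplicity = 2

Determining the block sizes for each eigenvalue:
  λ = -2: with am = 4 and gm = 2, the partition is not yet determined (e.g. several partitions of 4 into 2 parts exist). Let N = A − (-2)·I. Computing rank(N^1) = 2, rank(N^2) = 1, rank(N^3) = 0; the number of blocks of size ≥ j is rank(N^{j−1}) − rank(N^j), giving [2, 1, 1]. So we have 1 block(s) of size 3, 1 block(s) of size 1 → block sizes [3, 1]

Assembling the blocks gives a Jordan form
J =
  [-2,  1,  0,  0]
  [ 0, -2,  1,  0]
  [ 0,  0, -2,  0]
  [ 0,  0,  0, -2]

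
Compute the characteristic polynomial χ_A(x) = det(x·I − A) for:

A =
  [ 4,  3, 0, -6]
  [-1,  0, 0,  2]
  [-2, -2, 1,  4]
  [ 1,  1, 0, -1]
x^4 - 4*x^3 + 6*x^2 - 4*x + 1

Expanding det(x·I − A) (e.g. by cofactor expansion or by noting that A is similar to its Jordan form J, which has the same characteristic polynomial as A) gives
  χ_A(x) = x^4 - 4*x^3 + 6*x^2 - 4*x + 1
which factors as (x - 1)^4. The eigenvalues (with algebraic multiplicities) are λ = 1 with multiplicity 4.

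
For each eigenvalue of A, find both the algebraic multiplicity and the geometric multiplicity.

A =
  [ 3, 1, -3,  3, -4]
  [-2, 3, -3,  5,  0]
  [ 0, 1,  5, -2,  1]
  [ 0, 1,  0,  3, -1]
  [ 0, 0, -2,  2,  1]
λ = 3: alg = 5, geom = 2

Step 1 — factor the characteristic polynomial to read off the algebraic multiplicities:
  χ_A(x) = (x - 3)^5

Step 2 — compute geometric multiplicities via the rank-nullity identity g(λ) = n − rank(A − λI):
  rank(A − (3)·I) = 3, so dim ker(A − (3)·I) = n − 3 = 2

Summary:
  λ = 3: algebraic multiplicity = 5, geometric multiplicity = 2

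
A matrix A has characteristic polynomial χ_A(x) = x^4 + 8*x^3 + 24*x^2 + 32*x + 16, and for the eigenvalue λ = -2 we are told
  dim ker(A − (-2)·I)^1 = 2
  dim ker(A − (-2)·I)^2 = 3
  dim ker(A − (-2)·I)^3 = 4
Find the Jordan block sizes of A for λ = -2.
Block sizes for λ = -2: [3, 1]

From the dimensions of kernels of powers, the number of Jordan blocks of size at least j is d_j − d_{j−1} where d_j = dim ker(N^j) (with d_0 = 0). Computing the differences gives [2, 1, 1].
The number of blocks of size exactly k is (#blocks of size ≥ k) − (#blocks of size ≥ k + 1), so the partition is: 1 block(s) of size 1, 1 block(s) of size 3.
In nonincreasing order the block sizes are [3, 1].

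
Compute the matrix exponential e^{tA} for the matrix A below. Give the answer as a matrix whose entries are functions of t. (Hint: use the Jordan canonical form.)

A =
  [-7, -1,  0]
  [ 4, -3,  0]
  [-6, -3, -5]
e^{tA} =
  [-2*t*exp(-5*t) + exp(-5*t), -t*exp(-5*t), 0]
  [4*t*exp(-5*t), 2*t*exp(-5*t) + exp(-5*t), 0]
  [-6*t*exp(-5*t), -3*t*exp(-5*t), exp(-5*t)]

Strategy: write A = P · J · P⁻¹ where J is a Jordan canonical form, so e^{tA} = P · e^{tJ} · P⁻¹, and e^{tJ} can be computed block-by-block.

A has Jordan form
J =
  [-5,  1,  0]
  [ 0, -5,  0]
  [ 0,  0, -5]
(up to reordering of blocks).

Per-block formulas:
  For a 1×1 block at λ = -5: exp(t · [-5]) = [e^(-5t)].
  For a 2×2 Jordan block J_2(-5): exp(t · J_2(-5)) = e^(-5t)·(I + t·N), where N is the 2×2 nilpotent shift.

After assembling e^{tJ} and conjugating by P, we get:

e^{tA} =
  [-2*t*exp(-5*t) + exp(-5*t), -t*exp(-5*t), 0]
  [4*t*exp(-5*t), 2*t*exp(-5*t) + exp(-5*t), 0]
  [-6*t*exp(-5*t), -3*t*exp(-5*t), exp(-5*t)]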